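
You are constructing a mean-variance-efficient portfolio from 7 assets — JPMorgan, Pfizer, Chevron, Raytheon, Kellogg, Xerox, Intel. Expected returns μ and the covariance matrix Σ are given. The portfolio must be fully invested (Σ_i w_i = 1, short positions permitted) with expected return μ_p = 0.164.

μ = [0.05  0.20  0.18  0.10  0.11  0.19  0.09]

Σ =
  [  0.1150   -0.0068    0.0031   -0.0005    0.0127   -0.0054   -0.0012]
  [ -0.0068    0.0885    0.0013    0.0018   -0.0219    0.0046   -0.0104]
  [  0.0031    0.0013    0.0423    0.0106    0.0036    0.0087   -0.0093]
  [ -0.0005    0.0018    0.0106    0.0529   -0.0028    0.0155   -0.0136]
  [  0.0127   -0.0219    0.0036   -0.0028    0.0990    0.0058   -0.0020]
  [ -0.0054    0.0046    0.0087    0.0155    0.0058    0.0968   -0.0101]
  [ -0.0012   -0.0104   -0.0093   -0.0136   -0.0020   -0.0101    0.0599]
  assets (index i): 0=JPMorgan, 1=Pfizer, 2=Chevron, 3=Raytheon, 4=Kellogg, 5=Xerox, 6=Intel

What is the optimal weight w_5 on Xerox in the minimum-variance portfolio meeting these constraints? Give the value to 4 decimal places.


0.1377

x=Σ⁻¹μ = [0.4349  2.9003  4.0450  1.4732  1.5700  1.4982  3.2823]
y=Σ⁻¹𝟙 = [8.4644  17.4979  21.3164  20.2848  12.8629  7.1089  29.4454]
a=μᵀx=2.229993  b=𝟙ᵀx=15.203914  c=𝟙ᵀy=116.980629  D=ac−b²=29.707004
λ₁=(c·0.164−b)/D = (116.980629·0.164−15.203914)/29.707004 = 0.134006
λ₂=(a−b·0.164)/D = (2.229993−15.203914·0.164)/29.707004 = -0.008868
w* = 0.134006·x + -0.008868·y:
  w_0 = 0.134006·0.4349 + -0.008868·8.4644 = -0.0168  (JPMorgan)
  w_1 = 0.134006·2.9003 + -0.008868·17.4979 = 0.2335  (Pfizer)
  w_2 = 0.134006·4.0450 + -0.008868·21.3164 = 0.3530  (Chevron)
  w_3 = 0.134006·1.4732 + -0.008868·20.2848 = 0.0175  (Raytheon)
  w_4 = 0.134006·1.5700 + -0.008868·12.8629 = 0.0963  (Kellogg)
  w_5 = 0.134006·1.4982 + -0.008868·7.1089 = 0.1377  (Xerox)
  w_6 = 0.134006·3.2823 + -0.008868·29.4454 = 0.1787  (Intel)
Σw_i=1.0000  μᵀw=0.1640
σ²=wᵀΣw=λ₁·μ_p+λ₂ = 0.134006·0.164 + -0.008868 = 0.013109 ≈ 0.0131


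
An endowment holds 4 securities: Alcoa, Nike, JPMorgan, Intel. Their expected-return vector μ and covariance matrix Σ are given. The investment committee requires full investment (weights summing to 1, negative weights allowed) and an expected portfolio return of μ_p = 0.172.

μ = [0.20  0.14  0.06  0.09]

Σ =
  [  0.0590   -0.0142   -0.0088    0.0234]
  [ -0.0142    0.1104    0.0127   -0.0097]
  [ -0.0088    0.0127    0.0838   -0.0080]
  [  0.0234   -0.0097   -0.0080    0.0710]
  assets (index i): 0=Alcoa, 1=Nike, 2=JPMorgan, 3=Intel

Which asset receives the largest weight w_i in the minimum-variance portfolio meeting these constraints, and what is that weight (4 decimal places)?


g=Σ⁻¹μ = [3.7896  1.6836  0.8921  0.3492]
h=Σ⁻¹𝟙 = [16.9574  10.7285  13.1807  11.4466]
a=μᵀg=1.078580  b=𝟙ᵀg=6.714511  c=𝟙ᵀh=52.313272  D=ac−b²=11.339388
λ₁=(c·0.172−b)/D = (52.313272·0.172−6.714511)/11.339388 = 0.201366
λ₂=(a−b·0.172)/D = (1.078580−6.714511·0.172)/11.339388 = -0.006730
w* = 0.201366·g + -0.006730·h:
  w_0 = 0.201366·3.7896 + -0.006730·16.9574 = 0.6490  (Alcoa)
  w_1 = 0.201366·1.6836 + -0.006730·10.7285 = 0.2668  (Nike)
  w_2 = 0.201366·0.8921 + -0.006730·13.1807 = 0.0909  (JPMorgan)
  w_3 = 0.201366·0.3492 + -0.006730·11.4466 = -0.0067  (Intel)
Σw_i=1.0000  μᵀw=0.1720
σ²=wᵀΣw=λ₁·μ_p+λ₂ = 0.201366·0.172 + -0.006730 = 0.027905 ≈ 0.0279

Alcoa (0.6490)


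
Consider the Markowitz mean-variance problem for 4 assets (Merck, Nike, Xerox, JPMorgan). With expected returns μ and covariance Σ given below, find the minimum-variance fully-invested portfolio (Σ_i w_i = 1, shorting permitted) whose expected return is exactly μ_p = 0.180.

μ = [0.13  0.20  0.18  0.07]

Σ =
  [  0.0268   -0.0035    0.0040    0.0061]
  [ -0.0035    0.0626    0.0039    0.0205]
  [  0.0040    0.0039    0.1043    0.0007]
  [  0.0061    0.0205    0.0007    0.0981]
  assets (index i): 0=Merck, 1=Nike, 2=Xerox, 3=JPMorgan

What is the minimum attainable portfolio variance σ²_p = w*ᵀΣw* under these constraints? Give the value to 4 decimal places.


u=Σ⁻¹μ = [5.1811  3.5130  1.3981  -0.3527]
v=Σ⁻¹𝟙 = [37.2843  16.1329  7.5247  4.4503]
a=μᵀu=1.603110  b=𝟙ᵀu=9.739505  c=𝟙ᵀv=65.392200  D=ac−b²=9.972926
λ₁=(c·0.180−b)/D = (65.392200·0.180−9.739505)/9.972926 = 0.203660
λ₂=(a−b·0.180)/D = (1.603110−9.739505·0.180)/9.972926 = -0.015041
w* = 0.203660·u + -0.015041·v:
  w_0 = 0.203660·5.1811 + -0.015041·37.2843 = 0.4944  (Merck)
  w_1 = 0.203660·3.5130 + -0.015041·16.1329 = 0.4728  (Nike)
  w_2 = 0.203660·1.3981 + -0.015041·7.5247 = 0.1716  (Xerox)
  w_3 = 0.203660·-0.3527 + -0.015041·4.4503 = -0.1388  (JPMorgan)
Σw_i=1.0000  μᵀw=0.1800
σ²=wᵀΣw=λ₁·μ_p+λ₂ = 0.203660·0.180 + -0.015041 = 0.021618 ≈ 0.0216

0.0216


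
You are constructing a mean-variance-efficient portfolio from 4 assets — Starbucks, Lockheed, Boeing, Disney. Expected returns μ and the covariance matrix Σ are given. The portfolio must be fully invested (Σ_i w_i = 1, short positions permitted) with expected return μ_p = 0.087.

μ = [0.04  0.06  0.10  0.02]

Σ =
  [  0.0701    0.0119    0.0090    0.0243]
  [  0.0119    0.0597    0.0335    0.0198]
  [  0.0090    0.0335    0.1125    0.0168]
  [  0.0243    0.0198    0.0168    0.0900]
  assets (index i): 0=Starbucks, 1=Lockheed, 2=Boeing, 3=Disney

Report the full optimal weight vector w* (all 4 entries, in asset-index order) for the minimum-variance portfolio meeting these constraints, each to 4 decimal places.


g=Σ⁻¹μ = [0.4359  0.5726  0.7064  -0.1533]
h=Σ⁻¹𝟙 = [10.0981  10.6826  4.1135  5.2666]
a=μᵀg=0.119365  b=𝟙ᵀg=1.561564  c=𝟙ᵀh=30.160818  D=ac−b²=1.161653
λ₁=(c·0.087−b)/D = (30.160818·0.087−1.561564)/1.161653 = 0.914582
λ₂=(a−b·0.087)/D = (0.119365−1.561564·0.087)/1.161653 = -0.014197
w* = 0.914582·g + -0.014197·h:
  w_0 = 0.914582·0.4359 + -0.014197·10.0981 = 0.2553  (Starbucks)
  w_1 = 0.914582·0.5726 + -0.014197·10.6826 = 0.3720  (Lockheed)
  w_2 = 0.914582·0.7064 + -0.014197·4.1135 = 0.5877  (Boeing)
  w_3 = 0.914582·-0.1533 + -0.014197·5.2666 = -0.2150  (Disney)
Σw_i=1.0000  μᵀw=0.0870
σ²=wᵀΣw=λ₁·μ_p+λ₂ = 0.914582·0.087 + -0.014197 = 0.065372 ≈ 0.0654

0.2553  0.3720  0.5877  -0.2150


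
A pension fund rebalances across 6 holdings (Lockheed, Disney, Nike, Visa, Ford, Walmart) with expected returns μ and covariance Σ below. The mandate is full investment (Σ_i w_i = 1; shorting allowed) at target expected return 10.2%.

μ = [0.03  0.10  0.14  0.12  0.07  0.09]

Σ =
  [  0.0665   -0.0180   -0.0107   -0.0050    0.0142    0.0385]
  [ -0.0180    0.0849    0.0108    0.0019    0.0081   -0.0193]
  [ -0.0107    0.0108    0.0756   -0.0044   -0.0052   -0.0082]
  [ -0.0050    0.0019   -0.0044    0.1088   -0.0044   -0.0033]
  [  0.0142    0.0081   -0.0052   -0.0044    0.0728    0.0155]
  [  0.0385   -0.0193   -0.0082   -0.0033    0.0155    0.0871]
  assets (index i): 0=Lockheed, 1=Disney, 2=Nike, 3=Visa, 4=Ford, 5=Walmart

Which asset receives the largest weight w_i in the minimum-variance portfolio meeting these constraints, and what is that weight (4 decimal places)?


u=Σ⁻¹μ = [0.2941  1.1802  1.9846  1.2437  0.7192  1.2708]
v=Σ⁻¹𝟙 = [15.5426  13.7561  15.5904  10.9098  9.2669  7.8911]
a=μᵀu=0.718646  b=𝟙ᵀu=6.692612  c=𝟙ᵀv=72.956969  D=ac−b²=7.639144
λ₁=(c·0.102−b)/D = (72.956969·0.102−6.692612)/7.639144 = 0.098047
λ₂=(a−b·0.102)/D = (0.718646−6.692612·0.102)/7.639144 = 0.004712
w* = 0.098047·u + 0.004712·v:
  w_0 = 0.098047·0.2941 + 0.004712·15.5426 = 0.1021  (Lockheed)
  w_1 = 0.098047·1.1802 + 0.004712·13.7561 = 0.1805  (Disney)
  w_2 = 0.098047·1.9846 + 0.004712·15.5904 = 0.2681  (Nike)
  w_3 = 0.098047·1.2437 + 0.004712·10.9098 = 0.1734  (Visa)
  w_4 = 0.098047·0.7192 + 0.004712·9.2669 = 0.1142  (Ford)
  w_5 = 0.098047·1.2708 + 0.004712·7.8911 = 0.1618  (Walmart)
Σw_i=1.0000  μᵀw=0.1020
σ²=wᵀΣw=λ₁·μ_p+λ₂ = 0.098047·0.102 + 0.004712 = 0.014713 ≈ 0.0147

Nike (0.2681)


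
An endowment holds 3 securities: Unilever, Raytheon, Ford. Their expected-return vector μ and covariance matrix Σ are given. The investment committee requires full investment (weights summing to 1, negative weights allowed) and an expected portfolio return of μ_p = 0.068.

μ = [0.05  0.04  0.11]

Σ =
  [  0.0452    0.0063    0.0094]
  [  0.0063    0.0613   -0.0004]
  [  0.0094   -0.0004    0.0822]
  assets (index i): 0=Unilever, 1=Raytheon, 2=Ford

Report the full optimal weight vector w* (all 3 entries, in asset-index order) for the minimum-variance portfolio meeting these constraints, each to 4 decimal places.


0.3640  0.2880  0.3480

u=Σ⁻¹μ = [0.7643  0.5822  1.2536]
v=Σ⁻¹𝟙 = [17.9814  14.5316  10.1799]
a=μᵀu=0.199402  b=𝟙ᵀu=2.600124  c=𝟙ᵀv=42.692937  D=ac−b²=1.752420
λ₁=(c·0.068−b)/D = (42.692937·0.068−2.600124)/1.752420 = 0.172901
λ₂=(a−b·0.068)/D = (0.199402−2.600124·0.068)/1.752420 = 0.012893
w* = 0.172901·u + 0.012893·v:
  w_0 = 0.172901·0.7643 + 0.012893·17.9814 = 0.3640  (Unilever)
  w_1 = 0.172901·0.5822 + 0.012893·14.5316 = 0.2880  (Raytheon)
  w_2 = 0.172901·1.2536 + 0.012893·10.1799 = 0.3480  (Ford)
Σw_i=1.0000  μᵀw=0.0680
σ²=wᵀΣw=λ₁·μ_p+λ₂ = 0.172901·0.068 + 0.012893 = 0.024650 ≈ 0.0247


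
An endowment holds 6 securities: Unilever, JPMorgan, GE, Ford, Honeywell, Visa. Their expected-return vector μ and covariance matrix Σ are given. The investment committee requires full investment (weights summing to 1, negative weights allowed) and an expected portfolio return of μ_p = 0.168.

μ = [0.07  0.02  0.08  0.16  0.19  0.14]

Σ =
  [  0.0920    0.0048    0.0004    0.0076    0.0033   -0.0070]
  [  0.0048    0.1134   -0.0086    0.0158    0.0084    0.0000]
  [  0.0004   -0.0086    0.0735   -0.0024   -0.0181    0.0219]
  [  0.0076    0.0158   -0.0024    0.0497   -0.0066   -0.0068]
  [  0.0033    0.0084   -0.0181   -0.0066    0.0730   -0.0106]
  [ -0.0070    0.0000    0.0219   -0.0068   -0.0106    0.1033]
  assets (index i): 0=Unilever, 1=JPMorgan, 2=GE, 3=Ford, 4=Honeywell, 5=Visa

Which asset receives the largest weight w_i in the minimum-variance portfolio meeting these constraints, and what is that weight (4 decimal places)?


u=Σ⁻¹μ = [0.4417  -0.5705  1.5457  4.1259  3.6521  1.7039]
v=Σ⁻¹𝟙 = [8.7540  5.1415  16.8435  22.0679  20.3705  10.2458]
a=μᵀu=1.735747  b=𝟙ᵀu=10.898763  c=𝟙ᵀv=83.423259  D=ac−b²=26.018673
λ₁=(c·0.168−b)/D = (83.423259·0.168−10.898763)/26.018673 = 0.119773
λ₂=(a−b·0.168)/D = (1.735747−10.898763·0.168)/26.018673 = -0.003661
w* = 0.119773·u + -0.003661·v:
  w_0 = 0.119773·0.4417 + -0.003661·8.7540 = 0.0209  (Unilever)
  w_1 = 0.119773·-0.5705 + -0.003661·5.1415 = -0.0872  (JPMorgan)
  w_2 = 0.119773·1.5457 + -0.003661·16.8435 = 0.1235  (GE)
  w_3 = 0.119773·4.1259 + -0.003661·22.0679 = 0.4134  (Ford)
  w_4 = 0.119773·3.6521 + -0.003661·20.3705 = 0.3629  (Honeywell)
  w_5 = 0.119773·1.7039 + -0.003661·10.2458 = 0.1666  (Visa)
Σw_i=1.0000  μᵀw=0.1680
σ²=wᵀΣw=λ₁·μ_p+λ₂ = 0.119773·0.168 + -0.003661 = 0.016461 ≈ 0.0165

Ford (0.4134)


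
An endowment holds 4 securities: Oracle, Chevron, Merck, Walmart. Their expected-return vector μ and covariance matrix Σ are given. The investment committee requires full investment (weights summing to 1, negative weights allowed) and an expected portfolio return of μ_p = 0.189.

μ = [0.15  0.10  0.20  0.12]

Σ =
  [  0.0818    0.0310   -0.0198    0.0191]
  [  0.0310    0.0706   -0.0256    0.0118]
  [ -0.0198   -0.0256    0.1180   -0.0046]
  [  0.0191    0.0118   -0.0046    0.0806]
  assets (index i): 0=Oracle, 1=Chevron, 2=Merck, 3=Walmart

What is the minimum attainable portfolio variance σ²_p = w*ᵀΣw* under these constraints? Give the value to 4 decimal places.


x=Σ⁻¹μ = [1.6342  1.3619  2.3049  1.0337]
y=Σ⁻¹𝟙 = [7.9974  13.8928  13.1904  9.2306]
a=μᵀx=0.966335  b=𝟙ᵀx=6.334646  c=𝟙ᵀy=44.311248  D=ac−b²=2.691770
λ₁=(c·0.189−b)/D = (44.311248·0.189−6.334646)/2.691770 = 0.757933
λ₂=(a−b·0.189)/D = (0.966335−6.334646·0.189)/2.691770 = -0.085785
w* = 0.757933·x + -0.085785·y:
  w_0 = 0.757933·1.6342 + -0.085785·7.9974 = 0.5525  (Oracle)
  w_1 = 0.757933·1.3619 + -0.085785·13.8928 = -0.1596  (Chevron)
  w_2 = 0.757933·2.3049 + -0.085785·13.1904 = 0.6154  (Merck)
  w_3 = 0.757933·1.0337 + -0.085785·9.2306 = -0.0083  (Walmart)
Σw_i=1.0000  μᵀw=0.1890
σ²=wᵀΣw=λ₁·μ_p+λ₂ = 0.757933·0.189 + -0.085785 = 0.057464 ≈ 0.0575

0.0575


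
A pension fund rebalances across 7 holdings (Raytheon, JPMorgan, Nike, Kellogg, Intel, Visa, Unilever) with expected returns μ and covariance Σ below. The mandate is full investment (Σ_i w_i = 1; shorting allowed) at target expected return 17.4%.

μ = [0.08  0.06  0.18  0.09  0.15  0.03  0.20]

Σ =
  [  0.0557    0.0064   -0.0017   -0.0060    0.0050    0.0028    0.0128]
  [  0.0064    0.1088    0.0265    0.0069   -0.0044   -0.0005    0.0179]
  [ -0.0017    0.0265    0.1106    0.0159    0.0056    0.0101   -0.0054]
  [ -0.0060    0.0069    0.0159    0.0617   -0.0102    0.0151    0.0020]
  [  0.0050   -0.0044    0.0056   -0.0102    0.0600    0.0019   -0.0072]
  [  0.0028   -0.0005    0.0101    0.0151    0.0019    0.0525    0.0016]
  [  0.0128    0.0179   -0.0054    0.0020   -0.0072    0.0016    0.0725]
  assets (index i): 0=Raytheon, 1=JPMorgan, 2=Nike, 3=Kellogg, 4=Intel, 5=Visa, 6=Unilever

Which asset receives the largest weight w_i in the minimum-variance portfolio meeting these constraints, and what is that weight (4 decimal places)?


u=Σ⁻¹μ = [0.7550  -0.3619  1.5279  1.6740  2.9368  -0.4480  3.0838]
v=Σ⁻¹𝟙 = [14.2145  5.2605  4.2318  15.7826  19.1582  11.9422  11.5036]
a=μᵀu=1.508215  b=𝟙ᵀu=9.167659  c=𝟙ᵀv=82.093319  D=ac−b²=39.768446
λ₁=(c·0.174−b)/D = (82.093319·0.174−9.167659)/39.768446 = 0.128659
λ₂=(a−b·0.174)/D = (1.508215−9.167659·0.174)/39.768446 = -0.002187
w* = 0.128659·u + -0.002187·v:
  w_0 = 0.128659·0.7550 + -0.002187·14.2145 = 0.0661  (Raytheon)
  w_1 = 0.128659·-0.3619 + -0.002187·5.2605 = -0.0581  (JPMorgan)
  w_2 = 0.128659·1.5279 + -0.002187·4.2318 = 0.1873  (Nike)
  w_3 = 0.128659·1.6740 + -0.002187·15.7826 = 0.1809  (Kellogg)
  w_4 = 0.128659·2.9368 + -0.002187·19.1582 = 0.3359  (Intel)
  w_5 = 0.128659·-0.4480 + -0.002187·11.9422 = -0.0837  (Visa)
  w_6 = 0.128659·3.0838 + -0.002187·11.5036 = 0.3716  (Unilever)
Σw_i=1.0000  μᵀw=0.1740
σ²=wᵀΣw=λ₁·μ_p+λ₂ = 0.128659·0.174 + -0.002187 = 0.020200 ≈ 0.0202

Unilever (0.3716)


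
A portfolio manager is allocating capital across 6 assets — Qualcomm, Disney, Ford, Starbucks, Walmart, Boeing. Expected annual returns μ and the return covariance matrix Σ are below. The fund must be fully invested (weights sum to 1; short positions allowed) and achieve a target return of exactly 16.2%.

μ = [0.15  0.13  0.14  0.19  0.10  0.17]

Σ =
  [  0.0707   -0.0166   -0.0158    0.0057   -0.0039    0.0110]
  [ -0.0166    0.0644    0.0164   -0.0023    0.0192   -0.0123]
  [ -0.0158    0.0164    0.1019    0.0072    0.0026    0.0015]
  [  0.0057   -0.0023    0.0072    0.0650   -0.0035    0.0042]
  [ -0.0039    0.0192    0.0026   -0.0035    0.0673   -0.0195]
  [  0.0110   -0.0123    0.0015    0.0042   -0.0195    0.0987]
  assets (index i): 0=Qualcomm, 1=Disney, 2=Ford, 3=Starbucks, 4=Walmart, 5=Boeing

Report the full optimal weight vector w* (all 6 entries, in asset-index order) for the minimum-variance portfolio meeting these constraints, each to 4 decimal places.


p=Σ⁻¹μ = [2.5051  2.3590  1.1278  2.6241  1.6091  1.9263]
q=Σ⁻¹𝟙 = [17.6491  16.2619  8.4065  13.4941  15.2412  12.5005]
a=μᵀp=1.827291  b=𝟙ᵀp=12.151420  c=𝟙ᵀq=83.553402  D=ac−b²=5.019347
λ₁=(c·0.162−b)/D = (83.553402·0.162−12.151420)/5.019347 = 0.275779
λ₂=(a−b·0.162)/D = (1.827291−12.151420·0.162)/5.019347 = -0.028139
w* = 0.275779·p + -0.028139·q:
  w_0 = 0.275779·2.5051 + -0.028139·17.6491 = 0.1942  (Qualcomm)
  w_1 = 0.275779·2.3590 + -0.028139·16.2619 = 0.1930  (Disney)
  w_2 = 0.275779·1.1278 + -0.028139·8.4065 = 0.0745  (Ford)
  w_3 = 0.275779·2.6241 + -0.028139·13.4941 = 0.3440  (Starbucks)
  w_4 = 0.275779·1.6091 + -0.028139·15.2412 = 0.0149  (Walmart)
  w_5 = 0.275779·1.9263 + -0.028139·12.5005 = 0.1795  (Boeing)
Σw_i=1.0000  μᵀw=0.1620
σ²=wᵀΣw=λ₁·μ_p+λ₂ = 0.275779·0.162 + -0.028139 = 0.016537 ≈ 0.0165

0.1942  0.1930  0.0745  0.3440  0.0149  0.1795


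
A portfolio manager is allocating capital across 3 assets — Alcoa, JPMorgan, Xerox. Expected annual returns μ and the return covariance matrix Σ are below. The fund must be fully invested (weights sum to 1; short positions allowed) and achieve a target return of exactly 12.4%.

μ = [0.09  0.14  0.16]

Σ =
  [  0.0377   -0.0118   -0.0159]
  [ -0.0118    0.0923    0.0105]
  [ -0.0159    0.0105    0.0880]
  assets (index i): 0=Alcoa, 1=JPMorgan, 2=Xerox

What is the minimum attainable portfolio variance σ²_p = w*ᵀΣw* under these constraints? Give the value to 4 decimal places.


u=Σ⁻¹μ = [3.9129  1.7536  2.3159]
v=Σ⁻¹𝟙 = [37.8213  13.7865  16.5523]
a=μᵀu=0.968209  b=𝟙ᵀu=7.982384  c=𝟙ᵀv=68.160015  D=ac−b²=2.274652
λ₁=(c·0.124−b)/D = (68.160015·0.124−7.982384)/2.274652 = 0.206386
λ₂=(a−b·0.124)/D = (0.968209−7.982384·0.124)/2.274652 = -0.009499
w* = 0.206386·u + -0.009499·v:
  w_0 = 0.206386·3.9129 + -0.009499·37.8213 = 0.4483  (Alcoa)
  w_1 = 0.206386·1.7536 + -0.009499·13.7865 = 0.2310  (JPMorgan)
  w_2 = 0.206386·2.3159 + -0.009499·16.5523 = 0.3207  (Xerox)
Σw_i=1.0000  μᵀw=0.1240
σ²=wᵀΣw=λ₁·μ_p+λ₂ = 0.206386·0.124 + -0.009499 = 0.016093 ≈ 0.0161

0.0161


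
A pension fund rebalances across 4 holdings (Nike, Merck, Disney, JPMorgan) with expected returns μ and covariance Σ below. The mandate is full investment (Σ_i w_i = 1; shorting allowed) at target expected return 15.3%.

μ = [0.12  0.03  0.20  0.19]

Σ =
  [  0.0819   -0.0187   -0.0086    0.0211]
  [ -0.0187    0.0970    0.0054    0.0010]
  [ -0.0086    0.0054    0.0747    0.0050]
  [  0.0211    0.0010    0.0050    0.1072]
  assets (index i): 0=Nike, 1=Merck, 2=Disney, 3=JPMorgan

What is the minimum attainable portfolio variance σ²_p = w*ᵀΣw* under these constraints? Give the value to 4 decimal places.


u=Σ⁻¹μ = [1.5043  0.4335  2.7292  1.3450]
v=Σ⁻¹𝟙 = [15.0472  12.3814  13.8490  5.6052]
a=μᵀu=0.994898  b=𝟙ᵀu=6.011890  c=𝟙ᵀv=46.882738  D=ac−b²=10.500713
λ₁=(c·0.153−b)/D = (46.882738·0.153−6.011890)/10.500713 = 0.110580
λ₂=(a−b·0.153)/D = (0.994898−6.011890·0.153)/10.500713 = 0.007150
w* = 0.110580·u + 0.007150·v:
  w_0 = 0.110580·1.5043 + 0.007150·15.0472 = 0.2739  (Nike)
  w_1 = 0.110580·0.4335 + 0.007150·12.3814 = 0.1365  (Merck)
  w_2 = 0.110580·2.7292 + 0.007150·13.8490 = 0.4008  (Disney)
  w_3 = 0.110580·1.3450 + 0.007150·5.6052 = 0.1888  (JPMorgan)
Σw_i=1.0000  μᵀw=0.1530
σ²=wᵀΣw=λ₁·μ_p+λ₂ = 0.110580·0.153 + 0.007150 = 0.024069 ≈ 0.0241

0.0241


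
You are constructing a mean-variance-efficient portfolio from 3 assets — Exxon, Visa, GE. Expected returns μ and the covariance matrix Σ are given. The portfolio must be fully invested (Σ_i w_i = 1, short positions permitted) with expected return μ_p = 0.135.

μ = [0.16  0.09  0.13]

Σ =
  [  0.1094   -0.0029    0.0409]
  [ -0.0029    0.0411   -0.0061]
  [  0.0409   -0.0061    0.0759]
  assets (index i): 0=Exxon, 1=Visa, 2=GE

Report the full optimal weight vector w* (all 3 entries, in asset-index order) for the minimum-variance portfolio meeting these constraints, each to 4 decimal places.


p=Σ⁻¹μ = [1.0187  2.4638  1.3619]
q=Σ⁻¹𝟙 = [5.1609  26.5545  12.5284]
a=μᵀp=0.561772  b=𝟙ᵀp=4.844329  c=𝟙ᵀq=44.243717  D=ac−b²=1.387370
λ₁=(c·0.135−b)/D = (44.243717·0.135−4.844329)/1.387370 = 0.813462
λ₂=(a−b·0.135)/D = (0.561772−4.844329·0.135)/1.387370 = -0.066465
w* = 0.813462·p + -0.066465·q:
  w_0 = 0.813462·1.0187 + -0.066465·5.1609 = 0.4857  (Exxon)
  w_1 = 0.813462·2.4638 + -0.066465·26.5545 = 0.2392  (Visa)
  w_2 = 0.813462·1.3619 + -0.066465·12.5284 = 0.2751  (GE)
Σw_i=1.0000  μᵀw=0.1350
σ²=wᵀΣw=λ₁·μ_p+λ₂ = 0.813462·0.135 + -0.066465 = 0.043352 ≈ 0.0434

0.4857  0.2392  0.2751


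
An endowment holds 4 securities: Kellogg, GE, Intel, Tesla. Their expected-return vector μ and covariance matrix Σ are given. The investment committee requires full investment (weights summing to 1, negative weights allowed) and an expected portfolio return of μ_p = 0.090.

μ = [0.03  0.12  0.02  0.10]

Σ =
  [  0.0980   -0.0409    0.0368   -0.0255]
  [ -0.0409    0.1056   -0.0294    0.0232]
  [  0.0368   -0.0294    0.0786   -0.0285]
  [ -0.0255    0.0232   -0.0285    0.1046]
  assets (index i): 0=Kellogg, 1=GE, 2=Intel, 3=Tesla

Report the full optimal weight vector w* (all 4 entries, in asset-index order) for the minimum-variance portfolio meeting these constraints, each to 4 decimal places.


0.2004  0.4507  0.0623  0.2865

x=Σ⁻¹μ = [0.9080  1.4675  0.7625  1.0596]
y=Σ⁻¹𝟙 = [14.3365  16.7712  17.3862  14.0726]
a=μᵀx=0.324555  b=𝟙ᵀx=4.197623  c=𝟙ᵀy=62.566552  D=ac−b²=2.686262
λ₁=(c·0.090−b)/D = (62.566552·0.090−4.197623)/2.686262 = 0.533592
λ₂=(a−b·0.090)/D = (0.324555−4.197623·0.090)/2.686262 = -0.019816
w* = 0.533592·x + -0.019816·y:
  w_0 = 0.533592·0.9080 + -0.019816·14.3365 = 0.2004  (Kellogg)
  w_1 = 0.533592·1.4675 + -0.019816·16.7712 = 0.4507  (GE)
  w_2 = 0.533592·0.7625 + -0.019816·17.3862 = 0.0623  (Intel)
  w_3 = 0.533592·1.0596 + -0.019816·14.0726 = 0.2865  (Tesla)
Σw_i=1.0000  μᵀw=0.0900
σ²=wᵀΣw=λ₁·μ_p+λ₂ = 0.533592·0.090 + -0.019816 = 0.028207 ≈ 0.0282


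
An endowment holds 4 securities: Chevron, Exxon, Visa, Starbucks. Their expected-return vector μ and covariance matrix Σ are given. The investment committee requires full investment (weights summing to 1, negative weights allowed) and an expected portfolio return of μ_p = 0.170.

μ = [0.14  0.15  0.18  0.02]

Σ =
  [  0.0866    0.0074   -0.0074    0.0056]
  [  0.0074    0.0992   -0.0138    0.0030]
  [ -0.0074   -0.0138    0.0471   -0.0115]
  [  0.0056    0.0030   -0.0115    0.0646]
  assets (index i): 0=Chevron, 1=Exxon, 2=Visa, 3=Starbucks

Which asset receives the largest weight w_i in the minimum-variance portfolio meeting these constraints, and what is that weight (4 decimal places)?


Visa (0.5835)

g=Σ⁻¹μ = [1.8034  2.0351  4.9299  0.9364]
h=Σ⁻¹𝟙 = [11.8817  13.0104  31.6672  19.4830]
a=μᵀg=1.463847  b=𝟙ᵀg=9.704749  c=𝟙ᵀh=76.042296  D=ac−b²=17.132131
λ₁=(c·0.170−b)/D = (76.042296·0.170−9.704749)/17.132131 = 0.188093
λ₂=(a−b·0.170)/D = (1.463847−9.704749·0.170)/17.132131 = -0.010854
w* = 0.188093·g + -0.010854·h:
  w_0 = 0.188093·1.8034 + -0.010854·11.8817 = 0.2102  (Chevron)
  w_1 = 0.188093·2.0351 + -0.010854·13.0104 = 0.2416  (Exxon)
  w_2 = 0.188093·4.9299 + -0.010854·31.6672 = 0.5835  (Visa)
  w_3 = 0.188093·0.9364 + -0.010854·19.4830 = -0.0354  (Starbucks)
Σw_i=1.0000  μᵀw=0.1700
σ²=wᵀΣw=λ₁·μ_p+λ₂ = 0.188093·0.170 + -0.010854 = 0.021121 ≈ 0.0211


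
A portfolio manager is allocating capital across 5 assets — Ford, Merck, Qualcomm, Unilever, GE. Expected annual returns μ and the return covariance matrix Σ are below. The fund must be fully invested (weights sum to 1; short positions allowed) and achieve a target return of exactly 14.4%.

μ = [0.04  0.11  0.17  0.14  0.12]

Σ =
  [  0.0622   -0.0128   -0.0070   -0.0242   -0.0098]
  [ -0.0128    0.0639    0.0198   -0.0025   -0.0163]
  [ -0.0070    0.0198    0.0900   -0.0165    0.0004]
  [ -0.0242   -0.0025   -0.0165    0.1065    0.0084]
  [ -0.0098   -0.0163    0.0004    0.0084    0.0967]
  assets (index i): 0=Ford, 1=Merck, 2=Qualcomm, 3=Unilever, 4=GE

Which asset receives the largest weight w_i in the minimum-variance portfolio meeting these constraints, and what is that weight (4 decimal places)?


Qualcomm (0.4090)

u=Σ⁻¹μ = [2.3621  2.0784  1.9892  2.0788  1.6419]
v=Σ⁻¹𝟙 = [31.4988  23.0818  11.6473  17.6439  15.8434]
a=μᵀu=1.149320  b=𝟙ᵀu=10.150333  c=𝟙ᵀv=99.715081  D=ac−b²=11.575294
λ₁=(c·0.144−b)/D = (99.715081·0.144−10.150333)/11.575294 = 0.363588
λ₂=(a−b·0.144)/D = (1.149320−10.150333·0.144)/11.575294 = -0.026982
w* = 0.363588·u + -0.026982·v:
  w_0 = 0.363588·2.3621 + -0.026982·31.4988 = 0.0089  (Ford)
  w_1 = 0.363588·2.0784 + -0.026982·23.0818 = 0.1329  (Merck)
  w_2 = 0.363588·1.9892 + -0.026982·11.6473 = 0.4090  (Qualcomm)
  w_3 = 0.363588·2.0788 + -0.026982·17.6439 = 0.2797  (Unilever)
  w_4 = 0.363588·1.6419 + -0.026982·15.8434 = 0.1695  (GE)
Σw_i=1.0000  μᵀw=0.1440
σ²=wᵀΣw=λ₁·μ_p+λ₂ = 0.363588·0.144 + -0.026982 = 0.025374 ≈ 0.0254


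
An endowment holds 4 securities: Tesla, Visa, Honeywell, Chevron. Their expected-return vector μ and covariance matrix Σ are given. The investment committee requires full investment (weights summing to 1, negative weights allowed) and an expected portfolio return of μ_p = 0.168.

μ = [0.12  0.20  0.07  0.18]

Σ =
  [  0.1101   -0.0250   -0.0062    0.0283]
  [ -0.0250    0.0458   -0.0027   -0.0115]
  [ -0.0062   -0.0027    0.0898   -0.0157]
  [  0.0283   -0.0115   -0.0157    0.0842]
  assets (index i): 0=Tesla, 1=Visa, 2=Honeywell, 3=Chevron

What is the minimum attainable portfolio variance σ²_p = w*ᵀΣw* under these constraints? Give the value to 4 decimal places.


0.0138

g=Σ⁻¹μ = [1.8992  6.1556  1.5556  2.6302]
h=Σ⁻¹𝟙 = [13.9006  34.0598  15.7045  14.7846]
a=μᵀg=2.041354  b=𝟙ᵀg=12.240581  c=𝟙ᵀh=78.449538  D=ac−b²=10.311469
λ₁=(c·0.168−b)/D = (78.449538·0.168−12.240581)/10.311469 = 0.091058
λ₂=(a−b·0.168)/D = (2.041354−12.240581·0.168)/10.311469 = -0.001461
w* = 0.091058·g + -0.001461·h:
  w_0 = 0.091058·1.8992 + -0.001461·13.9006 = 0.1526  (Tesla)
  w_1 = 0.091058·6.1556 + -0.001461·34.0598 = 0.5108  (Visa)
  w_2 = 0.091058·1.5556 + -0.001461·15.7045 = 0.1187  (Honeywell)
  w_3 = 0.091058·2.6302 + -0.001461·14.7846 = 0.2179  (Chevron)
Σw_i=1.0000  μᵀw=0.1680
σ²=wᵀΣw=λ₁·μ_p+λ₂ = 0.091058·0.168 + -0.001461 = 0.013837 ≈ 0.0138


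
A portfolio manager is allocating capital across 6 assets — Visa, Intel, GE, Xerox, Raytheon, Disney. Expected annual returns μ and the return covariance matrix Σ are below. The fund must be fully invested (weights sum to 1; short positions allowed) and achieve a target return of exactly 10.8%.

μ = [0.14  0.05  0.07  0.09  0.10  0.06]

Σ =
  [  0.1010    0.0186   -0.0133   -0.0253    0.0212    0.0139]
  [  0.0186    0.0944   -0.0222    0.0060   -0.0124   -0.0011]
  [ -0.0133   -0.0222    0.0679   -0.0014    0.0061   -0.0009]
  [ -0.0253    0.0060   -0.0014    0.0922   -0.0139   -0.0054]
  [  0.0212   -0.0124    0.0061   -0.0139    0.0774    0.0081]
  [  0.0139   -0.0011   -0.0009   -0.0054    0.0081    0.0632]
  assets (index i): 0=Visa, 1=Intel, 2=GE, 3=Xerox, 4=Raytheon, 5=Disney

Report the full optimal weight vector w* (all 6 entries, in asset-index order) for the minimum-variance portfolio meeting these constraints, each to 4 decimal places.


g=Σ⁻¹μ = [1.5519  0.6196  1.4827  1.5824  1.0667  0.6384]
h=Σ⁻¹𝟙 = [9.3106  14.4219  20.6615  15.4624  12.3575  14.0577]
a=μᵀg=0.639426  b=𝟙ᵀg=6.941710  c=𝟙ᵀh=86.271591  D=ac−b²=6.976997
λ₁=(c·0.108−b)/D = (86.271591·0.108−6.941710)/6.976997 = 0.340494
λ₂=(a−b·0.108)/D = (0.639426−6.941710·0.108)/6.976997 = -0.015806
w* = 0.340494·g + -0.015806·h:
  w_0 = 0.340494·1.5519 + -0.015806·9.3106 = 0.3813  (Visa)
  w_1 = 0.340494·0.6196 + -0.015806·14.4219 = -0.0170  (Intel)
  w_2 = 0.340494·1.4827 + -0.015806·20.6615 = 0.1783  (GE)
  w_3 = 0.340494·1.5824 + -0.015806·15.4624 = 0.2944  (Xerox)
  w_4 = 0.340494·1.0667 + -0.015806·12.3575 = 0.1679  (Raytheon)
  w_5 = 0.340494·0.6384 + -0.015806·14.0577 = -0.0048  (Disney)
Σw_i=1.0000  μᵀw=0.1080
σ²=wᵀΣw=λ₁·μ_p+λ₂ = 0.340494·0.108 + -0.015806 = 0.020967 ≈ 0.0210

0.3813  -0.0170  0.1783  0.2944  0.1679  -0.0048


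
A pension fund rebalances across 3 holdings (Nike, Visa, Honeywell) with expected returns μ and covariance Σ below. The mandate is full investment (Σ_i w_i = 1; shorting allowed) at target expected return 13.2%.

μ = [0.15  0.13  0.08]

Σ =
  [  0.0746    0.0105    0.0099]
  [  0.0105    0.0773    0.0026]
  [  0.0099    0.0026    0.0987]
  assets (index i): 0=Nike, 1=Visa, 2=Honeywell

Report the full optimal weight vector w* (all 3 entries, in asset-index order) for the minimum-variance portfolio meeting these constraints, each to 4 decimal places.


0.4707  0.3810  0.1483

u=Σ⁻¹μ = [1.7304  1.4266  0.5994]
v=Σ⁻¹𝟙 = [10.6660  11.1929  8.7670]
a=μᵀu=0.492962  b=𝟙ᵀu=3.756337  c=𝟙ᵀv=30.625912  D=ac−b²=0.987345
λ₁=(c·0.132−b)/D = (30.625912·0.132−3.756337)/0.987345 = 0.289953
λ₂=(a−b·0.132)/D = (0.492962−3.756337·0.132)/0.987345 = -0.002911
w* = 0.289953·u + -0.002911·v:
  w_0 = 0.289953·1.7304 + -0.002911·10.6660 = 0.4707  (Nike)
  w_1 = 0.289953·1.4266 + -0.002911·11.1929 = 0.3810  (Visa)
  w_2 = 0.289953·0.5994 + -0.002911·8.7670 = 0.1483  (Honeywell)
Σw_i=1.0000  μᵀw=0.1320
σ²=wᵀΣw=λ₁·μ_p+λ₂ = 0.289953·0.132 + -0.002911 = 0.035363 ≈ 0.0354


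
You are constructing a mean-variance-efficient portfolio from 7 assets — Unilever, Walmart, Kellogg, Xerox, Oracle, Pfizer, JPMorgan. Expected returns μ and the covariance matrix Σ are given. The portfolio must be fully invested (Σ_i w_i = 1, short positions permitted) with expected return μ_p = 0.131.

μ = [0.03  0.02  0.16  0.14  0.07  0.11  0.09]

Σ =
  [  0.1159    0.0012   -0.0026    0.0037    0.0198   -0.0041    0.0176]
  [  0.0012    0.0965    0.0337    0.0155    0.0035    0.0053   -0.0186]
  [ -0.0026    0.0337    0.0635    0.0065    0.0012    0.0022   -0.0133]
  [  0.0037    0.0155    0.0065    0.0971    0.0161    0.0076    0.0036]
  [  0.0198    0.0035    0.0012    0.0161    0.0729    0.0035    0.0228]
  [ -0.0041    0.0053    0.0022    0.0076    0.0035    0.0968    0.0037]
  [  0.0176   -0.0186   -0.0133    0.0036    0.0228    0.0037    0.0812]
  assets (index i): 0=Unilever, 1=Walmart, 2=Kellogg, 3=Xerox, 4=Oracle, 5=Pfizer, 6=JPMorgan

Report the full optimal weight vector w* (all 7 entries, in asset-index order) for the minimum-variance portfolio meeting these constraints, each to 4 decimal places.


0.0487  -0.0601  0.4200  0.1672  0.0599  0.1574  0.2069

x=Σ⁻¹μ = [0.1085  -0.8947  3.0935  1.2149  0.2247  0.9693  1.2255]
y=Σ⁻¹𝟙 = [6.1163  5.9888  14.3838  6.0214  5.9049  8.7749  12.3925]
a=μᵀx=0.883037  b=𝟙ᵀx=5.941574  c=𝟙ᵀy=59.582668  D=ac−b²=17.311407
λ₁=(c·0.131−b)/D = (59.582668·0.131−5.941574)/17.311407 = 0.107661
λ₂=(a−b·0.131)/D = (0.883037−5.941574·0.131)/17.311407 = 0.006048
w* = 0.107661·x + 0.006048·y:
  w_0 = 0.107661·0.1085 + 0.006048·6.1163 = 0.0487  (Unilever)
  w_1 = 0.107661·-0.8947 + 0.006048·5.9888 = -0.0601  (Walmart)
  w_2 = 0.107661·3.0935 + 0.006048·14.3838 = 0.4200  (Kellogg)
  w_3 = 0.107661·1.2149 + 0.006048·6.0214 = 0.1672  (Xerox)
  w_4 = 0.107661·0.2247 + 0.006048·5.9049 = 0.0599  (Oracle)
  w_5 = 0.107661·0.9693 + 0.006048·8.7749 = 0.1574  (Pfizer)
  w_6 = 0.107661·1.2255 + 0.006048·12.3925 = 0.2069  (JPMorgan)
Σw_i=1.0000  μᵀw=0.1310
σ²=wᵀΣw=λ₁·μ_p+λ₂ = 0.107661·0.131 + 0.006048 = 0.020151 ≈ 0.0202


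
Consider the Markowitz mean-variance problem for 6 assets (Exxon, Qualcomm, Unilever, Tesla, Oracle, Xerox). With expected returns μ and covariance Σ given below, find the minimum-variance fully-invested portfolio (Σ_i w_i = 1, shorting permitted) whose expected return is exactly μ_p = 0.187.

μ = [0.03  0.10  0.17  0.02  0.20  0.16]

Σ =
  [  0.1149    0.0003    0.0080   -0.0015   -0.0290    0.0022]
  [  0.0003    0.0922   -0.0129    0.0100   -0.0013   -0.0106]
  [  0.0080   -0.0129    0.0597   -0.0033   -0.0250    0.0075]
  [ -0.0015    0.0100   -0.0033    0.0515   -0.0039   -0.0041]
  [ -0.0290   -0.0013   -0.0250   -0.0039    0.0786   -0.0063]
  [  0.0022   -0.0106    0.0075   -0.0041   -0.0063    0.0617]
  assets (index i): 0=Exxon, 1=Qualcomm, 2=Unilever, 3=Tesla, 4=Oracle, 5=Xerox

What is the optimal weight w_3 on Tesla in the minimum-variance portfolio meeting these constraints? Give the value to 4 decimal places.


-0.1182

u=Σ⁻¹μ = [1.0860  2.0565  4.8453  0.9228  4.7962  2.8698]
v=Σ⁻¹𝟙 = [14.1730  15.1387  29.6359  22.6204  30.2975  19.2972]
a=μᵀu=2.498798  b=𝟙ᵀu=16.576620  c=𝟙ᵀv=131.162643  D=ac−b²=52.964631
λ₁=(c·0.187−b)/D = (131.162643·0.187−16.576620)/52.964631 = 0.150115
λ₂=(a−b·0.187)/D = (2.498798−16.576620·0.187)/52.964631 = -0.011348
w* = 0.150115·u + -0.011348·v:
  w_0 = 0.150115·1.0860 + -0.011348·14.1730 = 0.0022  (Exxon)
  w_1 = 0.150115·2.0565 + -0.011348·15.1387 = 0.1369  (Qualcomm)
  w_2 = 0.150115·4.8453 + -0.011348·29.6359 = 0.3911  (Unilever)
  w_3 = 0.150115·0.9228 + -0.011348·22.6204 = -0.1182  (Tesla)
  w_4 = 0.150115·4.7962 + -0.011348·30.2975 = 0.3762  (Oracle)
  w_5 = 0.150115·2.8698 + -0.011348·19.2972 = 0.2118  (Xerox)
Σw_i=1.0000  μᵀw=0.1870
σ²=wᵀΣw=λ₁·μ_p+λ₂ = 0.150115·0.187 + -0.011348 = 0.016724 ≈ 0.0167


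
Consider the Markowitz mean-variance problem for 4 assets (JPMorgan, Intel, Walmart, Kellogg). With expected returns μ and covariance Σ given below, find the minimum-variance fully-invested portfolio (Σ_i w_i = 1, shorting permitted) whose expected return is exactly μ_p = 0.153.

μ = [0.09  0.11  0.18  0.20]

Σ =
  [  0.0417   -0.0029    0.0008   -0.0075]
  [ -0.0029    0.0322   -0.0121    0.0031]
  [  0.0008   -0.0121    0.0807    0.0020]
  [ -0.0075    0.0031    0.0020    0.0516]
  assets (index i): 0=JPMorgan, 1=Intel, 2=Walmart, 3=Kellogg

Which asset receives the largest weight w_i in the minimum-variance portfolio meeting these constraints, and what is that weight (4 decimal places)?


Kellogg (0.3455)

x=Σ⁻¹μ = [3.1205  4.3506  2.7537  3.9614]
y=Σ⁻¹𝟙 = [30.0468  38.2690  17.3168  20.7768]
a=μᵀx=2.047357  b=𝟙ᵀx=14.186183  c=𝟙ᵀy=106.409379  D=ac−b²=16.610183
λ₁=(c·0.153−b)/D = (106.409379·0.153−14.186183)/16.610183 = 0.126094
λ₂=(a−b·0.153)/D = (2.047357−14.186183·0.153)/16.610183 = -0.007413
w* = 0.126094·x + -0.007413·y:
  w_0 = 0.126094·3.1205 + -0.007413·30.0468 = 0.1707  (JPMorgan)
  w_1 = 0.126094·4.3506 + -0.007413·38.2690 = 0.2649  (Intel)
  w_2 = 0.126094·2.7537 + -0.007413·17.3168 = 0.2189  (Walmart)
  w_3 = 0.126094·3.9614 + -0.007413·20.7768 = 0.3455  (Kellogg)
Σw_i=1.0000  μᵀw=0.1530
σ²=wᵀΣw=λ₁·μ_p+λ₂ = 0.126094·0.153 + -0.007413 = 0.011880 ≈ 0.0119


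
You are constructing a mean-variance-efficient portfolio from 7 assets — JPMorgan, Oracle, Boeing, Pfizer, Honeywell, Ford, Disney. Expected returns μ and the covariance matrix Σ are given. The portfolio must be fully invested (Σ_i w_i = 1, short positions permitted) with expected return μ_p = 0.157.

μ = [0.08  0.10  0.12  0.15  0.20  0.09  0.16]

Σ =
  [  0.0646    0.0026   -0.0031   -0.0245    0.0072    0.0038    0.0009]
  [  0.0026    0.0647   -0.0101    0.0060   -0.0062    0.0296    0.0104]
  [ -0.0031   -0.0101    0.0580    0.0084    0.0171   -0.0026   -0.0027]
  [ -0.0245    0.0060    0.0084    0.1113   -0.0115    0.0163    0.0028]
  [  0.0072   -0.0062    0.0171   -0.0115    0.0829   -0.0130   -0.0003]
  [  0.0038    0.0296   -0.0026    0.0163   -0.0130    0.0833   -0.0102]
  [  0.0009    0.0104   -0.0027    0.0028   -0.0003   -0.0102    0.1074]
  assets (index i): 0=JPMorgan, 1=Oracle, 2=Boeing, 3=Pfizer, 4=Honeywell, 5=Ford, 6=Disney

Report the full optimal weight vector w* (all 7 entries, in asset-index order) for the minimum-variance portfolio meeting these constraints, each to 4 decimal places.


g=Σ⁻¹μ = [1.5249  1.1659  1.5174  1.5894  2.4193  0.8883  1.4519]
h=Σ⁻¹𝟙 = [18.0628  12.2227  16.3564  10.7877  10.8198  8.0152  8.8974]
a=μᵀg=1.455197  b=𝟙ᵀg=10.557140  c=𝟙ᵀh=85.162090  D=ac−b²=12.474387
λ₁=(c·0.157−b)/D = (85.162090·0.157−10.557140)/12.474387 = 0.225527
λ₂=(a−b·0.157)/D = (1.455197−10.557140·0.157)/12.474387 = -0.016215
w* = 0.225527·g + -0.016215·h:
  w_0 = 0.225527·1.5249 + -0.016215·18.0628 = 0.0510  (JPMorgan)
  w_1 = 0.225527·1.1659 + -0.016215·12.2227 = 0.0647  (Oracle)
  w_2 = 0.225527·1.5174 + -0.016215·16.3564 = 0.0770  (Boeing)
  w_3 = 0.225527·1.5894 + -0.016215·10.7877 = 0.1835  (Pfizer)
  w_4 = 0.225527·2.4193 + -0.016215·10.8198 = 0.3702  (Honeywell)
  w_5 = 0.225527·0.8883 + -0.016215·8.0152 = 0.0704  (Ford)
  w_6 = 0.225527·1.4519 + -0.016215·8.8974 = 0.1832  (Disney)
Σw_i=1.0000  μᵀw=0.1570
σ²=wᵀΣw=λ₁·μ_p+λ₂ = 0.225527·0.157 + -0.016215 = 0.019193 ≈ 0.0192

0.0510  0.0647  0.0770  0.1835  0.3702  0.0704  0.1832


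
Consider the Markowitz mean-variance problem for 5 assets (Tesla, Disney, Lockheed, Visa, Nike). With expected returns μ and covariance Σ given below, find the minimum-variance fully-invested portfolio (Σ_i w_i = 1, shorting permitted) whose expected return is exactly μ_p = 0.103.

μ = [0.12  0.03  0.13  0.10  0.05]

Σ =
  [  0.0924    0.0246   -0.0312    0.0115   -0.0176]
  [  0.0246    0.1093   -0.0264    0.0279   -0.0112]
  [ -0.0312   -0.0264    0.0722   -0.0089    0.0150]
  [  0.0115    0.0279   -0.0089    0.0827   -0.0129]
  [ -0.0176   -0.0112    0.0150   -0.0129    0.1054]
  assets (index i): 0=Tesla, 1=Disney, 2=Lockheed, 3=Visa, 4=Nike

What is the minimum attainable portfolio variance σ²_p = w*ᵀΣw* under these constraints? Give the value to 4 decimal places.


p=Σ⁻¹μ = [2.1610  0.2215  2.8417  1.2342  0.6054]
q=Σ⁻¹𝟙 = [17.1154  9.4038  23.6742  10.8504  11.3037]
a=μᵀp=0.789081  b=𝟙ᵀp=7.063829  c=𝟙ᵀq=72.347466  D=ac−b²=7.190367
λ₁=(c·0.103−b)/D = (72.347466·0.103−7.063829)/7.190367 = 0.053956
λ₂=(a−b·0.103)/D = (0.789081−7.063829·0.103)/7.190367 = 0.008554
w* = 0.053956·p + 0.008554·q:
  w_0 = 0.053956·2.1610 + 0.008554·17.1154 = 0.2630  (Tesla)
  w_1 = 0.053956·0.2215 + 0.008554·9.4038 = 0.0924  (Disney)
  w_2 = 0.053956·2.8417 + 0.008554·23.6742 = 0.3558  (Lockheed)
  w_3 = 0.053956·1.2342 + 0.008554·10.8504 = 0.1594  (Visa)
  w_4 = 0.053956·0.6054 + 0.008554·11.3037 = 0.1294  (Nike)
Σw_i=1.0000  μᵀw=0.1030
σ²=wᵀΣw=λ₁·μ_p+λ₂ = 0.053956·0.103 + 0.008554 = 0.014112 ≈ 0.0141

0.0141


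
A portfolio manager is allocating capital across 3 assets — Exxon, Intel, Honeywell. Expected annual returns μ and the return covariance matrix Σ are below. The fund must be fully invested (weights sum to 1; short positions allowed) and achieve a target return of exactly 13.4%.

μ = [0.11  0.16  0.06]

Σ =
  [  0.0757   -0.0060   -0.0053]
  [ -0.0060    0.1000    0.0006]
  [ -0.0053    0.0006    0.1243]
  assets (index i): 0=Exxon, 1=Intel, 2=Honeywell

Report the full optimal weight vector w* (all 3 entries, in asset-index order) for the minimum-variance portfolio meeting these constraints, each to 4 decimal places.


u=Σ⁻¹μ = [1.6255  1.6943  0.5438]
v=Σ⁻¹𝟙 = [14.6717  10.8286  8.6184]
a=μᵀu=0.482514  b=𝟙ᵀu=3.863566  c=𝟙ᵀv=34.118675  D=ac−b²=1.535593
λ₁=(c·0.134−b)/D = (34.118675·0.134−3.863566)/1.535593 = 0.461279
λ₂=(a−b·0.134)/D = (0.482514−3.863566·0.134)/1.535593 = -0.022925
w* = 0.461279·u + -0.022925·v:
  w_0 = 0.461279·1.6255 + -0.022925·14.6717 = 0.4134  (Exxon)
  w_1 = 0.461279·1.6943 + -0.022925·10.8286 = 0.5333  (Intel)
  w_2 = 0.461279·0.5438 + -0.022925·8.6184 = 0.0533  (Honeywell)
Σw_i=1.0000  μᵀw=0.1340
σ²=wᵀΣw=λ₁·μ_p+λ₂ = 0.461279·0.134 + -0.022925 = 0.038886 ≈ 0.0389

0.4134  0.5333  0.0533
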